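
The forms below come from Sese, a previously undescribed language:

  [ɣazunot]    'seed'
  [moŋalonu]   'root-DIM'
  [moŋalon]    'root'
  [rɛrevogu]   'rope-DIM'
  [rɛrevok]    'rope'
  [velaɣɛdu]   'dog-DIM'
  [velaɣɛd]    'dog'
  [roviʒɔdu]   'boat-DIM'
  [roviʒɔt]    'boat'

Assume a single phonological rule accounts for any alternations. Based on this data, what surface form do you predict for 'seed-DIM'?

'boat' shows [d] ~ [t] at the end of the stem ([roviʒɔdu] vs [roviʒɔt]).
The stem 'dog' ([velaɣɛdu], [velaɣɛd]) shows [d] unchanged in both environments, so [d] cannot be basic with [t] derived in isolation.
Therefore /t/ is basic and [d] is derived by intervocalic voicing (voiceless stops become voiced between vowels).
The one attested form of 'seed', [ɣazunot], shows underlying /ɣazunot/. Applying the same rule between vowels gives [ɣazunodu].

[ɣazunodu]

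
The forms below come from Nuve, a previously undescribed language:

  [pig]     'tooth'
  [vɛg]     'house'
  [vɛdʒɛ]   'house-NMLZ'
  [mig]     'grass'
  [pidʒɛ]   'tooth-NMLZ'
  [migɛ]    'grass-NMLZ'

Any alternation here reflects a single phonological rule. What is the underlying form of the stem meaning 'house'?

/vɛdʒ/

The root 'house' surfaces as [vɛg] and [vɛdʒɛ], with a stem-final [g] ~ [dʒ] alternation.
The stem 'grass' ([mig], [migɛ]) shows [g] unchanged in both environments, so [g] cannot be basic with [dʒ] derived before the NMLZ suffix.
Therefore /dʒ/ is basic and [g] is derived by depalatalization (palato-alveolar /dʒ/ becomes [g] when no front vowel follows).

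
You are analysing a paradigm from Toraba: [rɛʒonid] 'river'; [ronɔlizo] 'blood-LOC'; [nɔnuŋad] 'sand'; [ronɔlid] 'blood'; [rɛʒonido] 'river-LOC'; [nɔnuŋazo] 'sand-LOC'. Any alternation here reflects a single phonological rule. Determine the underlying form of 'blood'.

/ronɔliz/

'blood' shows [z] ~ [d] at the end of the stem ([ronɔlizo] vs [ronɔlid]).
But 'river' keeps [d] in both environments ([rɛʒonido], [rɛʒonid]), so there is no rule changing /d/ to [z] before the LOC suffix.
Therefore /z/ is basic and [d] is derived by word-final hardening (voiced fricatives become stops word-finally).
So 'blood' = /ronɔliz/.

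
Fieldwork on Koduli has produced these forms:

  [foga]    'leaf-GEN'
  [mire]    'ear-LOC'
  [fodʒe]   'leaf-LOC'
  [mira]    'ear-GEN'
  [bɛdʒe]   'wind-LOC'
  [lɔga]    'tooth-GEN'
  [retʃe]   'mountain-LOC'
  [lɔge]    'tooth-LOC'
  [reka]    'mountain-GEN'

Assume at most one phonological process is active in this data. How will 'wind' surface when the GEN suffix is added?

In [fodʒe] and [foga] the final segment of 'leaf' alternates: [dʒ] ~ [g].
If /g/ were underlying and a rule turned it into [dʒ] before the LOC suffix, 'tooth' would also alternate; but it has [g] in both [lɔge] and [lɔga].
So /dʒ/ is underlying, and a rule of depalatalization — palato-alveolar /tʃ/ and /dʒ/ become [k] and [g] when no front vowel follows — gives [g].
The one attested form of 'wind', [bɛdʒe], shows underlying /bɛdʒ/. Applying the same rule when no front vowel follows gives [bɛga].

[bɛga]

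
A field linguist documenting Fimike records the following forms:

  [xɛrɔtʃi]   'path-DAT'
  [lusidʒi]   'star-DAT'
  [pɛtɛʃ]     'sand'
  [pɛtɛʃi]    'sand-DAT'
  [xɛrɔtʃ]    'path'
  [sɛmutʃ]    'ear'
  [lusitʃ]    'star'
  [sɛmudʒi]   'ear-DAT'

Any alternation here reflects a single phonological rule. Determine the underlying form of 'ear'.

In [sɛmudʒi] and [sɛmutʃ] the final segment of 'ear' alternates: [dʒ] ~ [tʃ].
But 'path' keeps [tʃ] in both environments ([xɛrɔtʃi], [xɛrɔtʃ]), so there is no rule changing /tʃ/ to [dʒ] before the DAT suffix.
So /dʒ/ is underlying, and a rule of word-final obstruent devoicing — voiced obstruents become voiceless word-finally — gives [tʃ].
The underlying form of 'ear' is therefore /sɛmudʒ/.

/sɛmudʒ/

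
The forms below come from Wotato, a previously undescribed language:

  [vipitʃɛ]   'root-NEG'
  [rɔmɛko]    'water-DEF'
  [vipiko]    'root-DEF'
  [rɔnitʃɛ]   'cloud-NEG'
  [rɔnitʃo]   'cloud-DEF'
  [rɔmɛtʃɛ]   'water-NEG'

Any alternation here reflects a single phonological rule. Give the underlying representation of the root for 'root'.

/vipik/

The root 'root' surfaces as [vipitʃɛ] and [vipiko], with a stem-final [tʃ] ~ [k] alternation.
Compare 'cloud', with invariant [tʃ] in [rɔnitʃɛ] and [rɔnitʃo]: an analysis with underlying /tʃ/ and a rule producing [k] before the DEF suffix would wrongly predict alternation here too.
The underlying segment must be /k/; /k/ becomes palato-alveolar [tʃ] before a front vowel, yielding [tʃ] there.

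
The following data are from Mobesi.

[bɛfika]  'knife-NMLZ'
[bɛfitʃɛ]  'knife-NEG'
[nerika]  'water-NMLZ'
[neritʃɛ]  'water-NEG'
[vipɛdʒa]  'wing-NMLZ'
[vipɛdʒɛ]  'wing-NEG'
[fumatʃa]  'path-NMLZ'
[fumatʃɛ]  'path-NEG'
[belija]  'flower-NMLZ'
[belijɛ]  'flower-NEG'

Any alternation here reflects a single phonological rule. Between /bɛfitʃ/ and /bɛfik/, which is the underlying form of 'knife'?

The stem for 'knife' ends in [k] in [bɛfika] but [tʃ] in [bɛfitʃɛ].
The stem 'path' ([fumatʃa], [fumatʃɛ]) shows [tʃ] unchanged in both environments, so [tʃ] cannot be basic with [k] derived before the NMLZ suffix.
The alternation reflects palatalization before a front vowel: /k/ becomes palato-alveolar [tʃ] before a front vowel. /k/ is underlying.

/bɛfik/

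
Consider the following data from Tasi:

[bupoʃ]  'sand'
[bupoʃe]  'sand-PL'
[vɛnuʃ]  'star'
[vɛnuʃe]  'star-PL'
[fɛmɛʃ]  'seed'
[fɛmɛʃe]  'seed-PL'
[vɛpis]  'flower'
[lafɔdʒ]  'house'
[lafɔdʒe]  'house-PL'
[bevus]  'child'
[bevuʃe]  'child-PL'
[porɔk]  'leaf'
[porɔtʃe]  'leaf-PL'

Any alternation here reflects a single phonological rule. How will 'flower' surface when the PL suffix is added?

'child' shows [s] ~ [ʃ] at the end of the stem ([bevus] vs [bevuʃe]).
But 'seed' keeps [ʃ] in both environments ([fɛmɛʃ], [fɛmɛʃe]), so there is no rule changing /ʃ/ to [s] in isolation.
Therefore /s/ is basic and [ʃ] is derived by palatalization before a front vowel (/k/ and /s/ become palato-alveolar [tʃ] and [ʃ] before a front vowel).
From [vɛpis] the stem 'flower' is /vɛpis/; before a front vowel this yields [vɛpiʃe].

[vɛpiʃe]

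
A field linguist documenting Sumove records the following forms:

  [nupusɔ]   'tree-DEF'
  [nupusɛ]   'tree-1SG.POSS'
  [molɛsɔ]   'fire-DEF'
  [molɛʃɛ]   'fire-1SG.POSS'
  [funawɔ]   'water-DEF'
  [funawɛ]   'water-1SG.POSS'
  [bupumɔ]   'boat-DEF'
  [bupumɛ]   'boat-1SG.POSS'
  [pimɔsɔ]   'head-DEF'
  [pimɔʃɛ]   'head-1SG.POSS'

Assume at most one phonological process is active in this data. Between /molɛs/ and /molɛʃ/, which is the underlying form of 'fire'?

'fire' shows [s] ~ [ʃ] at the end of the stem ([molɛsɔ] vs [molɛʃɛ]).
But 'tree' keeps [s] in both environments ([nupusɔ], [nupusɛ]), so there is no rule changing /s/ to [ʃ] before the 1SG.POSS suffix.
The underlying segment must be /ʃ/; palato-alveolar /ʃ/ becomes [s] when no front vowel follows, yielding [s] there.

/molɛʃ/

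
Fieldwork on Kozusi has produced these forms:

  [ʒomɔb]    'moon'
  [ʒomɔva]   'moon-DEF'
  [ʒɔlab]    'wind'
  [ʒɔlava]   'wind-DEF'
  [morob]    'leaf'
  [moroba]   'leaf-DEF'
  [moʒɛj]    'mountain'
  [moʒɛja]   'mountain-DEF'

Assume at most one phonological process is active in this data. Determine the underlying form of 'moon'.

/ʒomɔv/

In [ʒomɔb] and [ʒomɔva] the final segment of 'moon' alternates: [b] ~ [v].
Compare 'leaf', with invariant [b] in [morob] and [moroba]: an analysis with underlying /b/ and a rule producing [v] before the DEF suffix would wrongly predict alternation here too.
The alternation reflects word-final hardening: voiced fricatives become stops word-finally. /v/ is underlying.
Hence 'moon' is /ʒomɔv/ underlyingly.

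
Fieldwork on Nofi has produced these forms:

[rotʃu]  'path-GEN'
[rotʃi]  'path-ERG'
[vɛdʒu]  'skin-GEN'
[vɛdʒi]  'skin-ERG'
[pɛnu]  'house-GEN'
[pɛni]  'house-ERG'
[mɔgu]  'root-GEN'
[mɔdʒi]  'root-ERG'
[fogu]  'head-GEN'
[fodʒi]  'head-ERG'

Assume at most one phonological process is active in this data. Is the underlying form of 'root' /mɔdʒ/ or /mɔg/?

The stem for 'root' ends in [g] in [mɔgu] but [dʒ] in [mɔdʒi].
If /dʒ/ were underlying and a rule turned it into [g] before the GEN suffix, 'skin' would also alternate; but it has [dʒ] in both [vɛdʒu] and [vɛdʒi].
Therefore /g/ is basic and [dʒ] is derived by palatalization before a front vowel (/g/ becomes palato-alveolar [dʒ] before a front vowel).

/mɔg/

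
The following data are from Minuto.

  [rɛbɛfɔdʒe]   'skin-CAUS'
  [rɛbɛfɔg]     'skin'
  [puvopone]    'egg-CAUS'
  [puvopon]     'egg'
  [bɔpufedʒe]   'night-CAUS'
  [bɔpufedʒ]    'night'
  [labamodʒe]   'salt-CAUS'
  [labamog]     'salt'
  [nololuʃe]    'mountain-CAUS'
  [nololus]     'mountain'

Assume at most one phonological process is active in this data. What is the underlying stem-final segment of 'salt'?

/g/

The stem for 'salt' ends in [dʒ] in [labamodʒe] but [g] in [labamog].
If /dʒ/ were underlying and a rule turned it into [g] in isolation, 'night' would also alternate; but it has [dʒ] in both [bɔpufedʒe] and [bɔpufedʒ].
Therefore /g/ is basic and [dʒ] is derived by palatalization before a front vowel (/g/ and /s/ become palato-alveolar [dʒ] and [ʃ] before a front vowel).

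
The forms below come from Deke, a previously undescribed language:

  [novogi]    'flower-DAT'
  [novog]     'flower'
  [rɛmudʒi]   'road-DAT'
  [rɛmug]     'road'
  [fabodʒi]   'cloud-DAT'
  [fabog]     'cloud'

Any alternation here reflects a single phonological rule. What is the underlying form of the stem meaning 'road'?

'road' shows [dʒ] ~ [g] at the end of the stem ([rɛmudʒi] vs [rɛmug]).
But 'flower' keeps [g] in both environments ([novogi], [novog]), so there is no rule changing /g/ to [dʒ] before the DAT suffix.
So /dʒ/ is underlying, and a rule of depalatalization — palato-alveolar /dʒ/ becomes [g] when no front vowel follows — gives [g].
The underlying form of 'road' is therefore /rɛmudʒ/.

/rɛmudʒ/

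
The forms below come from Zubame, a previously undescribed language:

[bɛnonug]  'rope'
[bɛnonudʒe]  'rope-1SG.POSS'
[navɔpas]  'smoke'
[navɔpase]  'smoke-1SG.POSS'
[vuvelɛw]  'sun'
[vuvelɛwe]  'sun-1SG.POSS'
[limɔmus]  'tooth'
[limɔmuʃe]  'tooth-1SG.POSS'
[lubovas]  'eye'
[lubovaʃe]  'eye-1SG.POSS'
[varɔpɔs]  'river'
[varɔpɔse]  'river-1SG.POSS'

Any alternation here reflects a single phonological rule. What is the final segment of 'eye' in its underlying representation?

In [lubovas] and [lubovaʃe] the final segment of 'eye' alternates: [s] ~ [ʃ].
Compare 'smoke', with invariant [s] in [navɔpas] and [navɔpase]: an analysis with underlying /s/ and a rule producing [ʃ] before the 1SG.POSS suffix would wrongly predict alternation here too.
The underlying segment must be /ʃ/; palato-alveolar /dʒ/ and /ʃ/ become [g] and [s] when no front vowel follows, yielding [s] there.

/ʃ/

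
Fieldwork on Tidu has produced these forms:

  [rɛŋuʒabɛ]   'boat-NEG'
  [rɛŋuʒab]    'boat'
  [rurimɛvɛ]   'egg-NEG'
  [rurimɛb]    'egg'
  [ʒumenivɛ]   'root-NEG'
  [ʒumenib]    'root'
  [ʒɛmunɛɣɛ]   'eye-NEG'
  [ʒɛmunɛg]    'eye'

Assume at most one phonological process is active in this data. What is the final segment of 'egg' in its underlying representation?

In [rurimɛvɛ] and [rurimɛb] the final segment of 'egg' alternates: [v] ~ [b].
If /b/ were underlying and a rule turned it into [v] before the NEG suffix, 'boat' would also alternate; but it has [b] in both [rɛŋuʒabɛ] and [rɛŋuʒab].
So /v/ is underlying, and a rule of word-final hardening — voiced fricatives become stops word-finally — gives [b].

/v/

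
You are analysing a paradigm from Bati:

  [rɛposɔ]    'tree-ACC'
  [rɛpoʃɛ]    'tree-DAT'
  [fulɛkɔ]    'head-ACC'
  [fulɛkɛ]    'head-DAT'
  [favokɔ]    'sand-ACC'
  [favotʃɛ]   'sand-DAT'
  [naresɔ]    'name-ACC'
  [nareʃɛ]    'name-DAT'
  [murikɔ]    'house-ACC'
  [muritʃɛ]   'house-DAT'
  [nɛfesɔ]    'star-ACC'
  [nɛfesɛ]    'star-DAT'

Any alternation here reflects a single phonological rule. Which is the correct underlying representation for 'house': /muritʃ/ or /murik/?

/muritʃ/

The stem for 'house' ends in [k] in [murikɔ] but [tʃ] in [muritʃɛ].
The stem 'head' ([fulɛkɔ], [fulɛkɛ]) shows [k] unchanged in both environments, so [k] cannot be basic with [tʃ] derived before the DAT suffix.
The underlying segment must be /tʃ/; palato-alveolar /tʃ/ and /ʃ/ become [k] and [s] when no front vowel follows, yielding [k] there.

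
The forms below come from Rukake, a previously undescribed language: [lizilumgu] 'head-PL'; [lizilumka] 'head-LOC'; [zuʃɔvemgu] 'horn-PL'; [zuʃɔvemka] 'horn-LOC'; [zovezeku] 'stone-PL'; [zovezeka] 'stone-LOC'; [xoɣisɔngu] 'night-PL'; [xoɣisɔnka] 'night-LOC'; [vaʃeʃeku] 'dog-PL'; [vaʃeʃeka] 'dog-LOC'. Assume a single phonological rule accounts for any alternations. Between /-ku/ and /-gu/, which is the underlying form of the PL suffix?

The PL suffix surfaces as [-gu] and [-ku], depending on the final segment of the stem.
The LOC suffix, which begins with [k], is invariant after every stem; so [k] is not altered by any rule here.
So the underlying form is /-gu/, and voiced stops become voiceless after a vowel.

/-gu/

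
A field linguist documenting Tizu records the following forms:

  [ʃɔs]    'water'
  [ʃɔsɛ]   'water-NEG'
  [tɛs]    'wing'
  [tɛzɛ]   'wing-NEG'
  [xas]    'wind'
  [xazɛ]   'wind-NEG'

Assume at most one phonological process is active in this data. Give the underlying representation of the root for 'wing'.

/tɛz/

In [tɛs] and [tɛzɛ] the final segment of 'wing' alternates: [s] ~ [z].
But 'water' keeps [s] in both environments ([ʃɔs], [ʃɔsɛ]), so there is no rule changing /s/ to [z] before the NEG suffix.
So /z/ is underlying, and a rule of word-final obstruent devoicing — voiced obstruents become voiceless word-finally — gives [s].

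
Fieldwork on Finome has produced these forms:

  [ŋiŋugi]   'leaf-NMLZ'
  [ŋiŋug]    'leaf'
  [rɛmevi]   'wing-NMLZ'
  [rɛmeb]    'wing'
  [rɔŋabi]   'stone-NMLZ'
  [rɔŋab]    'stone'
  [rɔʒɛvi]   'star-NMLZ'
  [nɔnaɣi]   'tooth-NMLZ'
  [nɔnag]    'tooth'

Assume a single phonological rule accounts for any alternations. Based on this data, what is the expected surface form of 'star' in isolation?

[rɔʒɛb]

'wing' shows [v] ~ [b] at the end of the stem ([rɛmevi] vs [rɛmeb]).
Compare 'stone', with invariant [b] in [rɔŋabi] and [rɔŋab]: an analysis with underlying /b/ and a rule producing [v] before the NMLZ suffix would wrongly predict alternation here too.
Therefore /v/ is basic and [b] is derived by word-final hardening (voiced fricatives become stops word-finally).
From [rɔʒɛvi] the stem 'star' is /rɔʒɛv/; word-finally this yields [rɔʒɛb].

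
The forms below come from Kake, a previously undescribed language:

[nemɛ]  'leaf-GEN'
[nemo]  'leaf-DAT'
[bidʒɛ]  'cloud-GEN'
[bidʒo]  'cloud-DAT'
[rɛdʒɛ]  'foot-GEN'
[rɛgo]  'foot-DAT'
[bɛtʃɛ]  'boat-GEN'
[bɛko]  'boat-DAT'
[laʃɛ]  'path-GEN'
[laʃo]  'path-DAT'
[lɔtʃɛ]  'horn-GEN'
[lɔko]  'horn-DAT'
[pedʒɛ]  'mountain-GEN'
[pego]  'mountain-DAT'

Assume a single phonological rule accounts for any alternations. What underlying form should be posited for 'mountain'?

The root 'mountain' surfaces as [pedʒɛ] and [pego], with a stem-final [dʒ] ~ [g] alternation.
If /dʒ/ were underlying and a rule turned it into [g] before the DAT suffix, 'cloud' would also alternate; but it has [dʒ] in both [bidʒɛ] and [bidʒo].
The alternation reflects palatalization before a front vowel: /k/ and /g/ become palato-alveolar [tʃ] and [dʒ] before a front vowel. /g/ is underlying.

/peg/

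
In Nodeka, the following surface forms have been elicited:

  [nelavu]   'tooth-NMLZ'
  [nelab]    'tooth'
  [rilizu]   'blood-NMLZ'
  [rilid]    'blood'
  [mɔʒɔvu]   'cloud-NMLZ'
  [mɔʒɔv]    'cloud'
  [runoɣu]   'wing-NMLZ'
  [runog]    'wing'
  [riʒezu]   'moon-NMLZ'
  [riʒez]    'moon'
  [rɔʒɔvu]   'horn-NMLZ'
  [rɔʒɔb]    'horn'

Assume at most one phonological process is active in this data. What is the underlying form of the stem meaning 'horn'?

/rɔʒɔb/

In [rɔʒɔvu] and [rɔʒɔb] the final segment of 'horn' alternates: [v] ~ [b].
The stem 'cloud' ([mɔʒɔvu], [mɔʒɔv]) shows [v] unchanged in both environments, so [v] cannot be basic with [b] derived in isolation.
The alternation reflects intervocalic spirantization: voiced stops become fricatives between vowels. /b/ is underlying.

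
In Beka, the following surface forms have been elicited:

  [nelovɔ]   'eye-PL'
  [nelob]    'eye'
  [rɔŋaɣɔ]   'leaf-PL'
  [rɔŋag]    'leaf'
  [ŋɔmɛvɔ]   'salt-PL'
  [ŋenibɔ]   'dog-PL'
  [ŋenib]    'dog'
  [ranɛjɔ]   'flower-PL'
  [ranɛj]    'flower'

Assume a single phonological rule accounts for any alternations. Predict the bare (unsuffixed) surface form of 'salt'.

[ŋɔmɛb]

The stem for 'eye' ends in [v] in [nelovɔ] but [b] in [nelob].
But 'dog' keeps [b] in both environments ([ŋenibɔ], [ŋenib]), so there is no rule changing /b/ to [v] before the PL suffix.
So /v/ is underlying, and a rule of word-final hardening — voiced fricatives become stops word-finally — gives [b].
The one attested form of 'salt', [ŋɔmɛvɔ], shows underlying /ŋɔmɛv/. Applying the same rule word-finally gives [ŋɔmɛb].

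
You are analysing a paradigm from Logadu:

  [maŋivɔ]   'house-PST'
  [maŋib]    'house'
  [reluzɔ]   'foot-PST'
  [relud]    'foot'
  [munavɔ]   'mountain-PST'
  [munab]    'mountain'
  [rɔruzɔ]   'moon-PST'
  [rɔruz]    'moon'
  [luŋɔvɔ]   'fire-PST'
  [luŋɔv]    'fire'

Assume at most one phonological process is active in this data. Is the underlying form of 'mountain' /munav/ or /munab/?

'mountain' shows [v] ~ [b] at the end of the stem ([munavɔ] vs [munab]).
Compare 'fire', with invariant [v] in [luŋɔvɔ] and [luŋɔv]: an analysis with underlying /v/ and a rule producing [b] in isolation would wrongly predict alternation here too.
Therefore /b/ is basic and [v] is derived by intervocalic spirantization (voiced stops become fricatives between vowels).

/munab/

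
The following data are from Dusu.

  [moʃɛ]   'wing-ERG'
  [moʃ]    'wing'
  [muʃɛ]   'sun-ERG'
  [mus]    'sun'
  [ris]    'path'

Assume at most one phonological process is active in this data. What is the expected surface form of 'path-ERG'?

[riʃɛ]

In [muʃɛ] and [mus] the final segment of 'sun' alternates: [ʃ] ~ [s].
Compare 'wing', with invariant [ʃ] in [moʃɛ] and [moʃ]: an analysis with underlying /ʃ/ and a rule producing [s] in isolation would wrongly predict alternation here too.
So /s/ is underlying, and a rule of palatalization before a front vowel — /s/ becomes palato-alveolar [ʃ] before a front vowel — gives [ʃ].
The one attested form of 'path', [ris], shows underlying /ris/. Applying the same rule before a front vowel gives [riʃɛ].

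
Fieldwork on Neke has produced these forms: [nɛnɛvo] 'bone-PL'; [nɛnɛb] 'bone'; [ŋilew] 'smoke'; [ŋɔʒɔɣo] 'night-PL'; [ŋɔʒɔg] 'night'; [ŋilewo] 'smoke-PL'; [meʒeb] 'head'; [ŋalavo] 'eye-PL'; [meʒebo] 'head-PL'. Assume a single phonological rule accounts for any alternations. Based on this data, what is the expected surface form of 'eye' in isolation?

The root 'bone' surfaces as [nɛnɛb] and [nɛnɛvo], with a stem-final [b] ~ [v] alternation.
Compare 'head', with invariant [b] in [meʒeb] and [meʒebo]: an analysis with underlying /b/ and a rule producing [v] before the PL suffix would wrongly predict alternation here too.
So /v/ is underlying, and a rule of word-final hardening — voiced fricatives become stops word-finally — gives [b].
From [ŋalavo] the stem 'eye' is /ŋalav/; word-finally this yields [ŋalab].

[ŋalab]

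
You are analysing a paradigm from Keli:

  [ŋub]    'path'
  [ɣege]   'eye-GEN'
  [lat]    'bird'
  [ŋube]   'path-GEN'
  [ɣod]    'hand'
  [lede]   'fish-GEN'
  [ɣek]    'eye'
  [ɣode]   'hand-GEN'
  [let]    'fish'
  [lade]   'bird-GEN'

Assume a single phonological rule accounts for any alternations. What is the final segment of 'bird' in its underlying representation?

/t/

The stem for 'bird' ends in [d] in [lade] but [t] in [lat].
The stem 'hand' ([ɣode], [ɣod]) shows [d] unchanged in both environments, so [d] cannot be basic with [t] derived in isolation.
The underlying segment must be /t/; voiceless stops become voiced between vowels, yielding [d] there.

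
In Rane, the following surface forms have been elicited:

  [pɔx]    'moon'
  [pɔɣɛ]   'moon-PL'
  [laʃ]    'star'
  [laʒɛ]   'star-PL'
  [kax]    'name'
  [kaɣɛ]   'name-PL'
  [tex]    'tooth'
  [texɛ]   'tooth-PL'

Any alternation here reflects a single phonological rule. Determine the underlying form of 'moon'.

The root 'moon' surfaces as [pɔx] and [pɔɣɛ], with a stem-final [x] ~ [ɣ] alternation.
The stem 'tooth' ([tex], [texɛ]) shows [x] unchanged in both environments, so [x] cannot be basic with [ɣ] derived before the PL suffix.
So /ɣ/ is underlying, and a rule of word-final obstruent devoicing — voiced obstruents become voiceless word-finally — gives [x].

/pɔɣ/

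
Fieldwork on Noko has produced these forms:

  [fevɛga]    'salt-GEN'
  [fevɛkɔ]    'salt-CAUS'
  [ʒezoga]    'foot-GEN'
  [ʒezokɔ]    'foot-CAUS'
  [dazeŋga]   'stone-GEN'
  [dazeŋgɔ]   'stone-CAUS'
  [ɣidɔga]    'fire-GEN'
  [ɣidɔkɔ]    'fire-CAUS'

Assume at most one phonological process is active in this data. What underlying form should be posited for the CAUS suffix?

/-kɔ/

The CAUS suffix surfaces as [-gɔ] and [-kɔ], depending on the final segment of the stem.
The GEN suffix, which begins with [g], is invariant after every stem; so [g] is not altered by any rule here.
The CAUS suffix is therefore /-kɔ/ underlyingly, with post-nasal voicing: voiceless stops become voiced after a nasal.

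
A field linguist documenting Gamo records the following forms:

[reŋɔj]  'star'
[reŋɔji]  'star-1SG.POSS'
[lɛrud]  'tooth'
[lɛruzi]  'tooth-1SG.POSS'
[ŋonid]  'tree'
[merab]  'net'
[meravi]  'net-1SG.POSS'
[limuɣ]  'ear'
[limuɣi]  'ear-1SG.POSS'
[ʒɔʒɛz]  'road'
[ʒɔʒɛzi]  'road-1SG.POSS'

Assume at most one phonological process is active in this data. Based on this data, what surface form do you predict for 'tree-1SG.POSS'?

'tooth' shows [d] ~ [z] at the end of the stem ([lɛrud] vs [lɛruzi]).
But 'road' keeps [z] in both environments ([ʒɔʒɛz], [ʒɔʒɛzi]), so there is no rule changing /z/ to [d] in isolation.
Therefore /d/ is basic and [z] is derived by intervocalic spirantization (voiced stops become fricatives between vowels).
The one attested form of 'tree', [ŋonid], shows underlying /ŋonid/. Applying the same rule between vowels gives [ŋonizi].

[ŋonizi]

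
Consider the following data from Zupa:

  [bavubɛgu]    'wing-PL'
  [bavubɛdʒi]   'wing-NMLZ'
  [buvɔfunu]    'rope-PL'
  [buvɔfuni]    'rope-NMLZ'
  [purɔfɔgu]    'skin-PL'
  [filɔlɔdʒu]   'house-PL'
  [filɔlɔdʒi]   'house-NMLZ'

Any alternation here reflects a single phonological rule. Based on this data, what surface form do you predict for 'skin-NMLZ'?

In [bavubɛgu] and [bavubɛdʒi] the final segment of 'wing' alternates: [g] ~ [dʒ].
Compare 'house', with invariant [dʒ] in [filɔlɔdʒu] and [filɔlɔdʒi]: an analysis with underlying /dʒ/ and a rule producing [g] before the PL suffix would wrongly predict alternation here too.
So /g/ is underlying, and a rule of palatalization before a front vowel — /g/ becomes palato-alveolar [dʒ] before a front vowel — gives [dʒ].
From [purɔfɔgu] the stem 'skin' is /purɔfɔg/; before a front vowel this yields [purɔfɔdʒi].

[purɔfɔdʒi]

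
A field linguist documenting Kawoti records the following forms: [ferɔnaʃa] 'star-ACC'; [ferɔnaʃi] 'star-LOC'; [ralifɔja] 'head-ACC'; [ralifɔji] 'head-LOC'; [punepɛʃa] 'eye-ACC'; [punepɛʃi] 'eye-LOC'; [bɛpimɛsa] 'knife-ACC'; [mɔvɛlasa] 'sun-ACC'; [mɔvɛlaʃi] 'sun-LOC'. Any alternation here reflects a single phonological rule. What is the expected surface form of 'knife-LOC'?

[bɛpimɛʃi]

The root 'sun' surfaces as [mɔvɛlasa] and [mɔvɛlaʃi], with a stem-final [s] ~ [ʃ] alternation.
If /ʃ/ were underlying and a rule turned it into [s] before the ACC suffix, 'eye' would also alternate; but it has [ʃ] in both [punepɛʃa] and [punepɛʃi].
The underlying segment must be /s/; /s/ becomes palato-alveolar [ʃ] before a front vowel, yielding [ʃ] there.
The one attested form of 'knife', [bɛpimɛsa], shows underlying /bɛpimɛs/. Applying the same rule before a front vowel gives [bɛpimɛʃi].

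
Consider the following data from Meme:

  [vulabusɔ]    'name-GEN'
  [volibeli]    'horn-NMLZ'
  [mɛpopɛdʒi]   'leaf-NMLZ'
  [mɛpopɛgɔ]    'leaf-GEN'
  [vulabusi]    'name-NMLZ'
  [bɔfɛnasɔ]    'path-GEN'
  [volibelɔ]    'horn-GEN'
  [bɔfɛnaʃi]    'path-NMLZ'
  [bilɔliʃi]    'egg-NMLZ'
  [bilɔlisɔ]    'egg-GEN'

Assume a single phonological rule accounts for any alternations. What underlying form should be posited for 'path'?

/bɔfɛnaʃ/

In [bɔfɛnasɔ] and [bɔfɛnaʃi] the final segment of 'path' alternates: [s] ~ [ʃ].
Compare 'name', with invariant [s] in [vulabusɔ] and [vulabusi]: an analysis with underlying /s/ and a rule producing [ʃ] before the NMLZ suffix would wrongly predict alternation here too.
The alternation reflects depalatalization: palato-alveolar /dʒ/ and /ʃ/ become [g] and [s] when no front vowel follows. /ʃ/ is underlying.
So 'path' = /bɔfɛnaʃ/.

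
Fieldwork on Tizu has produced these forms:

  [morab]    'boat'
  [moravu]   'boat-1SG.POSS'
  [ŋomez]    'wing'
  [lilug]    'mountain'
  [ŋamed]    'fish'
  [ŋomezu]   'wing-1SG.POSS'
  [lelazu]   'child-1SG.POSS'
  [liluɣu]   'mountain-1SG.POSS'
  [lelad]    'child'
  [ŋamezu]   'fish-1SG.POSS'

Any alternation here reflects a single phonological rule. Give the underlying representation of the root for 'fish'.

'fish' shows [d] ~ [z] at the end of the stem ([ŋamed] vs [ŋamezu]).
But 'wing' keeps [z] in both environments ([ŋomez], [ŋomezu]), so there is no rule changing /z/ to [d] in isolation.
Therefore /d/ is basic and [z] is derived by intervocalic spirantization (voiced stops become fricatives between vowels).

/ŋamed/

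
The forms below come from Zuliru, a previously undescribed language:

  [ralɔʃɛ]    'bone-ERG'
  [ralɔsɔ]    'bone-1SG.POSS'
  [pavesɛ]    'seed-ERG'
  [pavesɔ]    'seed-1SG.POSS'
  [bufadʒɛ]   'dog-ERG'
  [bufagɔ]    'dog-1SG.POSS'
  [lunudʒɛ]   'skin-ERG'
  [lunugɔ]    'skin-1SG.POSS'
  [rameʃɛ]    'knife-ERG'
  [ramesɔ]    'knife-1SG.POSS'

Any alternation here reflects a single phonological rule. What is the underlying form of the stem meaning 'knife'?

The root 'knife' surfaces as [rameʃɛ] and [ramesɔ], with a stem-final [ʃ] ~ [s] alternation.
The stem 'seed' ([pavesɛ], [pavesɔ]) shows [s] unchanged in both environments, so [s] cannot be basic with [ʃ] derived before the ERG suffix.
Therefore /ʃ/ is basic and [s] is derived by depalatalization (palato-alveolar /dʒ/ and /ʃ/ become [g] and [s] when no front vowel follows).

/rameʃ/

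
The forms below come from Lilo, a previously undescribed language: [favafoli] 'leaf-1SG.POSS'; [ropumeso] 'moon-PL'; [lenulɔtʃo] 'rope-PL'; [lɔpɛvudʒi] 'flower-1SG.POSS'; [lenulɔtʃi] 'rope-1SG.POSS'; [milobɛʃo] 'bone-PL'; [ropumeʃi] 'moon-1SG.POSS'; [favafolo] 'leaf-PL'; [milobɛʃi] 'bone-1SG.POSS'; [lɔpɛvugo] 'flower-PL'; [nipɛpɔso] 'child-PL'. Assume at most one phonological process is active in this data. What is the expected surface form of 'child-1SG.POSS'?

The root 'moon' surfaces as [ropumeso] and [ropumeʃi], with a stem-final [s] ~ [ʃ] alternation.
If /ʃ/ were underlying and a rule turned it into [s] before the PL suffix, 'bone' would also alternate; but it has [ʃ] in both [milobɛʃo] and [milobɛʃi].
So /s/ is underlying, and a rule of palatalization before a front vowel — /g/ and /s/ become palato-alveolar [dʒ] and [ʃ] before a front vowel — gives [ʃ].
From [nipɛpɔso] the stem 'child' is /nipɛpɔs/; before a front vowel this yields [nipɛpɔʃi].

[nipɛpɔʃi]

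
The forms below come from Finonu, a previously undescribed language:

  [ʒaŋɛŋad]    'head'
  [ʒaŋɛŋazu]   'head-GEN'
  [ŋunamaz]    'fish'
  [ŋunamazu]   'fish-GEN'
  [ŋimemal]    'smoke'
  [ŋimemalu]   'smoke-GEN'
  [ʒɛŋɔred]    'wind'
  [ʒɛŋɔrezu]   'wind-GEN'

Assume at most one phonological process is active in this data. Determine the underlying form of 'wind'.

In [ʒɛŋɔred] and [ʒɛŋɔrezu] the final segment of 'wind' alternates: [d] ~ [z].
If /z/ were underlying and a rule turned it into [d] in isolation, 'fish' would also alternate; but it has [z] in both [ŋunamaz] and [ŋunamazu].
Therefore /d/ is basic and [z] is derived by intervocalic spirantization (voiced stops become fricatives between vowels).

/ʒɛŋɔred/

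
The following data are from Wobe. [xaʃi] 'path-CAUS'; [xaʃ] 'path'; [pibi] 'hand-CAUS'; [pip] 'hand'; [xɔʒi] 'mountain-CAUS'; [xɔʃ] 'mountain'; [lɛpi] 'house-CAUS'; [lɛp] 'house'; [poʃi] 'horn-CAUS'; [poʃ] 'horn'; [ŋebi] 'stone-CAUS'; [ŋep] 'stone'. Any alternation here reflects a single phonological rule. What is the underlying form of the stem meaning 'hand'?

'hand' shows [b] ~ [p] at the end of the stem ([pibi] vs [pip]).
But 'house' keeps [p] in both environments ([lɛpi], [lɛp]), so there is no rule changing /p/ to [b] before the CAUS suffix.
Therefore /b/ is basic and [p] is derived by word-final obstruent devoicing (voiced obstruents become voiceless word-finally).

/pib/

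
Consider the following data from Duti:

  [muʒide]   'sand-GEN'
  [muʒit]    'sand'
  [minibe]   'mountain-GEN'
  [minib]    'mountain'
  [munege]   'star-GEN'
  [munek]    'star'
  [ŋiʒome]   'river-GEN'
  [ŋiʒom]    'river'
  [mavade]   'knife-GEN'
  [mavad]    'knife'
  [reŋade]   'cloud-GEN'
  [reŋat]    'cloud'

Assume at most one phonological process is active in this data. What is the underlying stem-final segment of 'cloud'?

'cloud' shows [d] ~ [t] at the end of the stem ([reŋade] vs [reŋat]).
If /d/ were underlying and a rule turned it into [t] in isolation, 'knife' would also alternate; but it has [d] in both [mavade] and [mavad].
The alternation reflects intervocalic voicing: voiceless stops become voiced between vowels. /t/ is underlying.

/t/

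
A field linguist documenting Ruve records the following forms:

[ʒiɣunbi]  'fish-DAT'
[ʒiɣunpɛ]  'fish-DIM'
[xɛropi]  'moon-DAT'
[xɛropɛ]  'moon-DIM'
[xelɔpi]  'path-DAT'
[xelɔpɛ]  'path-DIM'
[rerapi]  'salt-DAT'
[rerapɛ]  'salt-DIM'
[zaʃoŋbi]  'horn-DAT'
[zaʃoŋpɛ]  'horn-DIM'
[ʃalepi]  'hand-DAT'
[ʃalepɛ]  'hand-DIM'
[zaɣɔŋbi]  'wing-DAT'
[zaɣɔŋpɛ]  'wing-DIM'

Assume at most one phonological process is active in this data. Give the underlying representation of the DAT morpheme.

The DAT morpheme has two allomorphs, [-bi] and [-pi].
The DIM suffix, which begins with [p], is invariant after every stem; so [p] is not altered by any rule here.
The DAT suffix is therefore /-bi/ underlyingly, with post-vocalic devoicing: voiced stops become voiceless after a vowel.

/-bi/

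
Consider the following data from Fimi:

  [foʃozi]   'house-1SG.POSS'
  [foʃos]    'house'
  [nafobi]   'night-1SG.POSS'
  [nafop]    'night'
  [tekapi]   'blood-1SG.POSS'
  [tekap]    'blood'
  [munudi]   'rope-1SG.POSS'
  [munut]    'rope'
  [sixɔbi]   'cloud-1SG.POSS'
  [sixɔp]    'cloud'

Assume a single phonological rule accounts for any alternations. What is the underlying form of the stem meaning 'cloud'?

'cloud' shows [b] ~ [p] at the end of the stem ([sixɔbi] vs [sixɔp]).
The stem 'blood' ([tekapi], [tekap]) shows [p] unchanged in both environments, so [p] cannot be basic with [b] derived before the 1SG.POSS suffix.
Therefore /b/ is basic and [p] is derived by word-final obstruent devoicing (voiced obstruents become voiceless word-finally).

/sixɔb/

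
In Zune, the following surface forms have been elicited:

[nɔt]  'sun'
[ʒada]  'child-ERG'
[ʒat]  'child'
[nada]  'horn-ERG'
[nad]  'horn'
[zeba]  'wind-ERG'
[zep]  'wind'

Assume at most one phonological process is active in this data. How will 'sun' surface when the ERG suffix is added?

'child' shows [d] ~ [t] at the end of the stem ([ʒada] vs [ʒat]).
But 'horn' keeps [d] in both environments ([nada], [nad]), so there is no rule changing /d/ to [t] in isolation.
Therefore /t/ is basic and [d] is derived by intervocalic voicing (voiceless stops become voiced between vowels).
From [nɔt] the stem 'sun' is /nɔt/; between vowels this yields [nɔda].

[nɔda]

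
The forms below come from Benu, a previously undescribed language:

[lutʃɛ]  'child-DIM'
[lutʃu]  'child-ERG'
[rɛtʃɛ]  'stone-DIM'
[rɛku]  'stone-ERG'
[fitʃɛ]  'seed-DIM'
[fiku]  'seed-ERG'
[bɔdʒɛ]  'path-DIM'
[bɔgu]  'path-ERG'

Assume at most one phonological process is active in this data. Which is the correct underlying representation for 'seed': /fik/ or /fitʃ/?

/fik/

The root 'seed' surfaces as [fitʃɛ] and [fiku], with a stem-final [tʃ] ~ [k] alternation.
But 'child' keeps [tʃ] in both environments ([lutʃɛ], [lutʃu]), so there is no rule changing /tʃ/ to [k] before the ERG suffix.
So /k/ is underlying, and a rule of palatalization before a front vowel — /k/ and /g/ become palato-alveolar [tʃ] and [dʒ] before a front vowel — gives [tʃ].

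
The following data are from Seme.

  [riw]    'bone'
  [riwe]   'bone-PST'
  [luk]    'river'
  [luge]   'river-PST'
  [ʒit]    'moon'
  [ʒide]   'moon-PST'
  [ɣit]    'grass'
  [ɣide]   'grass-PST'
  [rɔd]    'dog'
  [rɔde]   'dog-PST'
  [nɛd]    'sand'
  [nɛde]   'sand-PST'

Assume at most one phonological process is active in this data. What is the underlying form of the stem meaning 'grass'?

In [ɣit] and [ɣide] the final segment of 'grass' alternates: [t] ~ [d].
If /d/ were underlying and a rule turned it into [t] in isolation, 'dog' would also alternate; but it has [d] in both [rɔd] and [rɔde].
So /t/ is underlying, and a rule of intervocalic voicing — voiceless stops become voiced between vowels — gives [d].

/ɣit/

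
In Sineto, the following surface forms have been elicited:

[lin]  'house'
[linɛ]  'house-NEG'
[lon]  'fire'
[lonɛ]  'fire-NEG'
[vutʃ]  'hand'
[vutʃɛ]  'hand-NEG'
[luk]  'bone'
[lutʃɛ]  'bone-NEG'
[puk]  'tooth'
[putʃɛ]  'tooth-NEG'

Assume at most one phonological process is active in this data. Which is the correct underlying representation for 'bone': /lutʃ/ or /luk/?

The root 'bone' surfaces as [luk] and [lutʃɛ], with a stem-final [k] ~ [tʃ] alternation.
The stem 'hand' ([vutʃ], [vutʃɛ]) shows [tʃ] unchanged in both environments, so [tʃ] cannot be basic with [k] derived in isolation.
Therefore /k/ is basic and [tʃ] is derived by palatalization before a front vowel (/k/ becomes palato-alveolar [tʃ] before a front vowel).

/luk/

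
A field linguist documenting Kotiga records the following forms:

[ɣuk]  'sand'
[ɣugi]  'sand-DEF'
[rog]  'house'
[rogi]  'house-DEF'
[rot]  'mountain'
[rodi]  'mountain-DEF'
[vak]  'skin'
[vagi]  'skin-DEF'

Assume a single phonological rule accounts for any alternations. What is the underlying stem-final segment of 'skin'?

The stem for 'skin' ends in [k] in [vak] but [g] in [vagi].
If /g/ were underlying and a rule turned it into [k] in isolation, 'house' would also alternate; but it has [g] in both [rog] and [rogi].
Therefore /k/ is basic and [g] is derived by intervocalic voicing (voiceless stops become voiced between vowels).

/k/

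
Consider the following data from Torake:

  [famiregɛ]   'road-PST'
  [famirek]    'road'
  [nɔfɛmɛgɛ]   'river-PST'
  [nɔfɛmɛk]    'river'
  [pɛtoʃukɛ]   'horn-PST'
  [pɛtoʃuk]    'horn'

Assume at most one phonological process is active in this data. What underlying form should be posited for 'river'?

The root 'river' surfaces as [nɔfɛmɛgɛ] and [nɔfɛmɛk], with a stem-final [g] ~ [k] alternation.
But 'horn' keeps [k] in both environments ([pɛtoʃukɛ], [pɛtoʃuk]), so there is no rule changing /k/ to [g] before the PST suffix.
Therefore /g/ is basic and [k] is derived by word-final obstruent devoicing (voiced obstruents become voiceless word-finally).
Hence 'river' is /nɔfɛmɛg/ underlyingly.

/nɔfɛmɛg/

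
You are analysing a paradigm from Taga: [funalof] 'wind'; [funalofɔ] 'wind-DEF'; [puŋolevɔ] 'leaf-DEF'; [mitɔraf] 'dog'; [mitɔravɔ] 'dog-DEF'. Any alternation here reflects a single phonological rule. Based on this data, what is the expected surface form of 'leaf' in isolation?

'dog' shows [f] ~ [v] at the end of the stem ([mitɔraf] vs [mitɔravɔ]).
If /f/ were underlying and a rule turned it into [v] before the DEF suffix, 'wind' would also alternate; but it has [f] in both [funalof] and [funalofɔ].
The alternation reflects word-final obstruent devoicing: voiced obstruents become voiceless word-finally. /v/ is underlying.
The one attested form of 'leaf', [puŋolevɔ], shows underlying /puŋolev/. Applying the same rule word-finally gives [puŋolef].

[puŋolef]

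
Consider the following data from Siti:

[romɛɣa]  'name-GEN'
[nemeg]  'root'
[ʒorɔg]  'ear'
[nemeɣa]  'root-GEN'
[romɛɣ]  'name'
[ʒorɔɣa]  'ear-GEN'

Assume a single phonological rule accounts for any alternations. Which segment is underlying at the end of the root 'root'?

The stem for 'root' ends in [ɣ] in [nemeɣa] but [g] in [nemeg].
If /ɣ/ were underlying and a rule turned it into [g] in isolation, 'name' would also alternate; but it has [ɣ] in both [romɛɣa] and [romɛɣ].
Therefore /g/ is basic and [ɣ] is derived by intervocalic spirantization (voiced stops become fricatives between vowels).

/g/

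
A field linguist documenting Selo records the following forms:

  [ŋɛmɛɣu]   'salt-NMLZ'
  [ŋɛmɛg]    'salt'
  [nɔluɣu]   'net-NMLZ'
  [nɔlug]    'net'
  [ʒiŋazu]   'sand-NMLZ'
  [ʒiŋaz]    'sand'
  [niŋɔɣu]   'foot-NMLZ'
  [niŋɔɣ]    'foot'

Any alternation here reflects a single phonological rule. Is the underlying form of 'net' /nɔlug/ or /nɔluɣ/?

/nɔlug/

'net' shows [ɣ] ~ [g] at the end of the stem ([nɔluɣu] vs [nɔlug]).
If /ɣ/ were underlying and a rule turned it into [g] in isolation, 'foot' would also alternate; but it has [ɣ] in both [niŋɔɣu] and [niŋɔɣ].
Therefore /g/ is basic and [ɣ] is derived by intervocalic spirantization (voiced stops become fricatives between vowels).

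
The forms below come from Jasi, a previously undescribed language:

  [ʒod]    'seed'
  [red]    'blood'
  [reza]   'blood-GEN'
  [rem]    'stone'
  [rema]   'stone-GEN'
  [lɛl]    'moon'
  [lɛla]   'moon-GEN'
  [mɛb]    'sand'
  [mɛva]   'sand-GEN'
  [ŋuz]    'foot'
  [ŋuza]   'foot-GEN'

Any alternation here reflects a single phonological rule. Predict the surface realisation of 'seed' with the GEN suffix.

[ʒoza]

The root 'blood' surfaces as [red] and [reza], with a stem-final [d] ~ [z] alternation.
The stem 'foot' ([ŋuz], [ŋuza]) shows [z] unchanged in both environments, so [z] cannot be basic with [d] derived in isolation.
The alternation reflects intervocalic spirantization: voiced stops become fricatives between vowels. /d/ is underlying.
The one attested form of 'seed', [ʒod], shows underlying /ʒod/. Applying the same rule between vowels gives [ʒoza].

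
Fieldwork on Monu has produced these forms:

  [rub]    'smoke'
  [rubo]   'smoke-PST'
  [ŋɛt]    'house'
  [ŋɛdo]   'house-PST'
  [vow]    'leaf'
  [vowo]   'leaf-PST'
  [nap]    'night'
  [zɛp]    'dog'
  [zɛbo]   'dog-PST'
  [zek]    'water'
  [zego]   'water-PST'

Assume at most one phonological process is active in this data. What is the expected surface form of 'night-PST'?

[nabo]

The root 'dog' surfaces as [zɛp] and [zɛbo], with a stem-final [p] ~ [b] alternation.
Compare 'smoke', with invariant [b] in [rub] and [rubo]: an analysis with underlying /b/ and a rule producing [p] in isolation would wrongly predict alternation here too.
The underlying segment must be /p/; voiceless stops become voiced between vowels, yielding [b] there.
From [nap] the stem 'night' is /nap/; between vowels this yields [nabo].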